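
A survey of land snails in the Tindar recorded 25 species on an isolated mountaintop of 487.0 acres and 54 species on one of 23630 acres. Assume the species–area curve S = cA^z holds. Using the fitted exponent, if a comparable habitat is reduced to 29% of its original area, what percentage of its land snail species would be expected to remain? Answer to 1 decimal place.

78.2%

z = ln(54/25) / ln(23630/487) = 0.7701 / 3.8820 = 0.1984
S_new/S_old = (A_new/A_old)^z = 0.29^0.1984 = exp(0.1984 × -1.2379) = 0.7823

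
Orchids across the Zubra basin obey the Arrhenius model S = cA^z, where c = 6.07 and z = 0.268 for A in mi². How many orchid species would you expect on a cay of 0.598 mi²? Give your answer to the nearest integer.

S = 6.07 × 0.598^0.268
ln S = ln 6.07 + 0.268 × ln 0.598 = 1.8034 + 0.268 × -0.5142 = 1.6656
S = e^1.6656 ≈ 5.289

5 species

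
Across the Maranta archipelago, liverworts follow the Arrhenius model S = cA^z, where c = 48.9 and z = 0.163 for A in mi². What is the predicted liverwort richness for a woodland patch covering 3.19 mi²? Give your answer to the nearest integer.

59 species

S = 48.9 × 3.19^0.163 = 48.9 × 1.208 ≈ 59.08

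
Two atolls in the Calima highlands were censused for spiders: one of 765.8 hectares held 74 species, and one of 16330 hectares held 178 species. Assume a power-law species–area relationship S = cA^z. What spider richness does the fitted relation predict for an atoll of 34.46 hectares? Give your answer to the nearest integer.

z = ln(178/74) / ln(16330/765.8) = 0.8777 / 3.0598 = 0.2869
c = 74 / 765.8^0.2869 = 74 / 6.719 = 11.01
S₃ = 11.01 × 34.46^0.2869 = 11.01 × 2.76 ≈ 30.4

30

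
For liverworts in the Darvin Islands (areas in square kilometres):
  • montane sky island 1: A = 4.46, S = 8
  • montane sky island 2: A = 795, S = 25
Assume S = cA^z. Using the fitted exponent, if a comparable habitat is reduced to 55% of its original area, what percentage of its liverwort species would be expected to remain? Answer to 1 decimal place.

z = ln(25/8) / ln(795/4.46) = 1.1394 / 5.1832 = 0.2198
S_new/S_old = (A_new/A_old)^z = 0.55^0.2198 = exp(0.2198 × -0.5978) = 0.8768

87.7%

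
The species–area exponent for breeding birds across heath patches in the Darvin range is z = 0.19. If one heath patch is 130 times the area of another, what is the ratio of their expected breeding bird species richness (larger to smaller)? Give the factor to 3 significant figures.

2.52

S₂/S₁ = (A₂/A₁)^z = 130^0.19
ln(S₂/S₁) = 0.19 × ln 130 = 0.19 × 4.8675 = 0.9248
S₂/S₁ = e^0.9248 ≈ 2.521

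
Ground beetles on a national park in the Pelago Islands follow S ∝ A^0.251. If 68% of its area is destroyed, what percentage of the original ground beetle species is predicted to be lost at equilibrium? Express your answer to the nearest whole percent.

S_new/S_old = (A_new/A_old)^z = 0.32^0.251
= exp(0.251 × ln 0.32) = exp(0.251 × -1.1394) = exp(-0.2860) ≈ 0.7513
Fraction lost = 1 − 0.7513 = 0.2487

25%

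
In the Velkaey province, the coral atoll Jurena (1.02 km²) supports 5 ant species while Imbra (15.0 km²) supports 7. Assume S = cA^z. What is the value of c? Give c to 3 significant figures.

z = ln(S₂/S₁) / ln(A₂/A₁) = ln(7/5) / ln(15/1.02) = 0.3365 / 2.6882 = 0.1252
c = S₁ / A₁^z = 5 / 1.02^0.1252 = 5 / 1.002 = 4.988

4.99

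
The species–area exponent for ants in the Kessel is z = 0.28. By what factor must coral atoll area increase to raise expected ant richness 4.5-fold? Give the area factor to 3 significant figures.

(A₂/A₁)^0.28 = 4.5, so A₂/A₁ = 4.5^(1/0.28) = 4.5^3.571
ln(A₂/A₁) = ln 4.5 / 0.28 = 1.5041 / 0.28 = 5.3717
A₂/A₁ = e^5.3717 ≈ 215.2

215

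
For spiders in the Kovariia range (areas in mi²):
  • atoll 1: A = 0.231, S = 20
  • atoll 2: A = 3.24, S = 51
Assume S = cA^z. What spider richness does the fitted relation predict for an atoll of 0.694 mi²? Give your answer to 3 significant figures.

z = ln(51/20) / ln(3.24/0.231) = 0.9361 / 2.6409 = 0.3545
c = 20 / 0.231^0.3545 = 20 / 0.5949 = 33.62
S₃ = 33.62 × 0.694^0.3545 = 33.62 × 0.8786 ≈ 29.54

29.5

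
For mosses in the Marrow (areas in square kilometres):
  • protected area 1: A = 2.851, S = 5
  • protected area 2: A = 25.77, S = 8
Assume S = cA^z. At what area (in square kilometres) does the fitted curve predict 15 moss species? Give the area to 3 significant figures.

z = ln(8/5) / ln(25.77/2.851) = 0.4700 / 2.2015 = 0.2135
c = 5 / 2.851^0.2135 = 5 / 1.251 = 3.998
A = (15/3.998)^(1/0.2135) ⇒ ln A = ln(3.752)/0.2135 = 6.1937
A = e^6.1937 ≈ 489.6 square kilometres

490 square kilometres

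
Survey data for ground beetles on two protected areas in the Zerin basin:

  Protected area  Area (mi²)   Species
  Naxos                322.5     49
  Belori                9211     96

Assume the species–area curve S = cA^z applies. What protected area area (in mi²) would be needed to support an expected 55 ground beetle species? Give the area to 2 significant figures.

570 mi²

z = ln(96/49) / ln(9211/322.5) = 0.6725 / 3.3521 = 0.2006
c = 49 / 322.5^0.2006 = 49 / 3.186 = 15.38
A = (55/15.38)^(1/0.2006) ⇒ ln A = ln(3.576)/0.2006 = 6.3518
A = e^6.3518 ≈ 573.6 mi²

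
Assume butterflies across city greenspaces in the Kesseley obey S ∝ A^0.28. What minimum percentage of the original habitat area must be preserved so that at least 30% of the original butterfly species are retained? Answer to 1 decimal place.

Need (A_new/A_old)^0.28 = 0.3, so A_new/A_old = 0.3^(1/0.28) = 0.3^3.571
ln(A_new/A_old) = ln 0.3 / 0.28 = -1.2040 / 0.28 = -4.2999
A_new/A_old = e^-4.2999 ≈ 0.01357

1.4%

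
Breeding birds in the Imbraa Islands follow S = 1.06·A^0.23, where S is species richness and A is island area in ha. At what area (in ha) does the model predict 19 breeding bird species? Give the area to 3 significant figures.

19 = 1.06 × A^0.23  ⇒  A^0.23 = 19/1.06 = 17.92
ln A = ln(17.92) / 0.23 = 2.8862 / 0.23 = 12.5486
A = e^12.5486 ≈ 281691 ha

282000 ha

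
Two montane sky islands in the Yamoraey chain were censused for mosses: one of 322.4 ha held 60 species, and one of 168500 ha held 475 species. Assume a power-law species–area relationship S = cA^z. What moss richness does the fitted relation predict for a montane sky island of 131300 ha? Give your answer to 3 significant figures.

437

z = ln(475/60) / ln(168500/322.4) = 2.0690 / 6.2589 = 0.3306
c = 60 / 322.4^0.3306 = 60 / 6.748 = 8.891
S₃ = 8.891 × 131300^0.3306 = 8.891 × 49.19 ≈ 437.4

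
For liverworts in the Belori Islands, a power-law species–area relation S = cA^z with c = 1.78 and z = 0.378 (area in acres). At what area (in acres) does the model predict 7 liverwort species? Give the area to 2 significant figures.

7 = 1.78 × A^0.378  ⇒  A^0.378 = 7/1.78 = 3.933
ln A = ln(3.933) / 0.378 = 1.3693 / 0.378 = 3.6225
A = e^3.6225 ≈ 37.43 acres

37 acres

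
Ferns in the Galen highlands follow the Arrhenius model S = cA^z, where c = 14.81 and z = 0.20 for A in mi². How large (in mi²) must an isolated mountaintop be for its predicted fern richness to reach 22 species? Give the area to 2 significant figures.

7.2 mi²

22 = 14.81 × A^0.2  ⇒  A^0.2 = 22/14.81 = 1.485
ln A = ln(1.485) / 0.2 = 0.3957 / 0.2 = 1.9787
A = e^1.9787 ≈ 7.233 mi²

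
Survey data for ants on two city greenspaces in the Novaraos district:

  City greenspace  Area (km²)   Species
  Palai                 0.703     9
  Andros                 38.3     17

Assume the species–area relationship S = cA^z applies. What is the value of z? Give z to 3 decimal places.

0.159

Taking logs: ln S = ln c + z ln A, so z = (ln S₂ − ln S₁)/(ln A₂ − ln A₁).
z = ln(17/9) / ln(38.3/0.703) = ln(1.889) / ln(54.48) = 0.6360 / 3.9978 = 0.1591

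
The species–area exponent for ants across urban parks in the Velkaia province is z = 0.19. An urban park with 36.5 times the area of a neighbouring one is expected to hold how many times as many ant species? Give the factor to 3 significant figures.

1.98

S₂/S₁ = (A₂/A₁)^z = 36.5^0.19
ln(S₂/S₁) = 0.19 × ln 36.5 = 0.19 × 3.5973 = 0.6835
S₂/S₁ = e^0.6835 ≈ 1.981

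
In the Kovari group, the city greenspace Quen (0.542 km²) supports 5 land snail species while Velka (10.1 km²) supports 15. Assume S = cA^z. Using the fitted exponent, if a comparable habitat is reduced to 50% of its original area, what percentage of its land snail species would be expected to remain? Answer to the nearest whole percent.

z = ln(15/5) / ln(10.1/0.542) = 1.0986 / 2.9250 = 0.3756
S_new/S_old = (A_new/A_old)^z = 0.5^0.3756 = exp(0.3756 × -0.6931) = 0.7708

77%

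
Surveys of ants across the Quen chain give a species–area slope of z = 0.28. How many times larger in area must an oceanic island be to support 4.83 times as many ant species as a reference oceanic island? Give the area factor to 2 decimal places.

277.12

(A₂/A₁)^0.28 = 4.83, so A₂/A₁ = 4.83^(1/0.28) = 4.83^3.571
ln(A₂/A₁) = ln 4.83 / 0.28 = 1.5748 / 0.28 = 5.6245
A₂/A₁ = e^5.6245 ≈ 277.1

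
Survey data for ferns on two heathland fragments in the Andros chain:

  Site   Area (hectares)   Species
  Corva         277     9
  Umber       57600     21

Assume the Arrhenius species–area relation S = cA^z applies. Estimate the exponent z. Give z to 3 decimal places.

0.159

Taking logs: ln S = ln c + z ln A, so z = (ln S₂ − ln S₁)/(ln A₂ − ln A₁).
z = ln(21/9) / ln(57600/277) = ln(2.333) / ln(207.9) = 0.8473 / 5.3373 = 0.1588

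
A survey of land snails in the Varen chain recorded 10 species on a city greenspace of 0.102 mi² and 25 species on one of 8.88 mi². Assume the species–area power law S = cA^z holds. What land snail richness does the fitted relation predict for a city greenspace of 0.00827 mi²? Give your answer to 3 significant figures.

5.97

z = ln(25/10) / ln(8.88/0.102) = 0.9163 / 4.4666 = 0.2051
c = 10 / 0.102^0.2051 = 10 / 0.6261 = 15.97
S₃ = 15.97 × 0.00827^0.2051 = 15.97 × 0.3739 ≈ 5.973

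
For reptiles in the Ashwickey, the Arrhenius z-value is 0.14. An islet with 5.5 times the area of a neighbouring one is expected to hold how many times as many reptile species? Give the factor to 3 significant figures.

S₂/S₁ = (A₂/A₁)^z = 5.5^0.14
ln(S₂/S₁) = 0.14 × ln 5.5 = 0.14 × 1.7047 = 0.2387
S₂/S₁ = e^0.2387 ≈ 1.27

1.27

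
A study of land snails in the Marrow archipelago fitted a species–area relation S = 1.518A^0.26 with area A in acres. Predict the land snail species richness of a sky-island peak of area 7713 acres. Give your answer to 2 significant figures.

S = 1.518 × 7713^0.26
ln S = ln 1.518 + 0.26 × ln 7713 = 0.4174 + 0.26 × 8.9507 = 2.7446
S = e^2.7446 ≈ 15.56

16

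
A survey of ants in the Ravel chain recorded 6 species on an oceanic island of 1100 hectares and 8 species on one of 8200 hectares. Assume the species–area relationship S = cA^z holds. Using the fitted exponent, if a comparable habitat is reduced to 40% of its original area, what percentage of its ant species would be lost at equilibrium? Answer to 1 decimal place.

12.3%

z = ln(8/6) / ln(8200/1100) = 0.2877 / 2.0088 = 0.1432
S_new/S_old = (A_new/A_old)^z = 0.4^0.1432 = exp(0.1432 × -0.9163) = 0.877
Fraction lost = 1 − 0.877 = 0.123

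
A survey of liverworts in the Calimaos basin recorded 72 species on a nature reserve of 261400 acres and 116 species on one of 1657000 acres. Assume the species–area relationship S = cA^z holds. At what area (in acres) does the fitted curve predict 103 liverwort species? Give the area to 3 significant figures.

1050000 acres

z = ln(116/72) / ln(1657000/261400) = 0.4769 / 1.8467 = 0.2583
c = 72 / 261400^0.2583 = 72 / 25.06 = 2.873
A = (103/2.873)^(1/0.2583) ⇒ ln A = ln(35.86)/0.2583 = 13.8603
A = e^13.8603 ≈ 1045780 acres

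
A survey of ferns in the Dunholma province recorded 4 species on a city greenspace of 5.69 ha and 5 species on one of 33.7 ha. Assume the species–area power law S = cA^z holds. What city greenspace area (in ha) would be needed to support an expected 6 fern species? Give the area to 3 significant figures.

144 ha

z = ln(5/4) / ln(33.7/5.69) = 0.2231 / 1.7788 = 0.1254
c = 4 / 5.69^0.1254 = 4 / 1.244 = 3.216
A = (6/3.216)^(1/0.1254) ⇒ ln A = ln(1.866)/0.1254 = 4.9709
A = e^4.9709 ≈ 144.2 ha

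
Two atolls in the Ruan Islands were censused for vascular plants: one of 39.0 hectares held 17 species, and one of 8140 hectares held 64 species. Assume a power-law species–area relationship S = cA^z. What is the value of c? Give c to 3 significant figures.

6.85

z = ln(S₂/S₁) / ln(A₂/A₁) = ln(64/17) / ln(8140/39) = 1.3257 / 5.3410 = 0.2482
c = S₁ / A₁^z = 17 / 39^0.2482 = 17 / 2.483 = 6.848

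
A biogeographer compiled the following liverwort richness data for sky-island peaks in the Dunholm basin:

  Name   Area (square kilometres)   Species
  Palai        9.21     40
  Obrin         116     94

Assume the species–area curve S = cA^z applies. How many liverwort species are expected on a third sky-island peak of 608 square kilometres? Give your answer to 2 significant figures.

160

z = ln(94/40) / ln(116/9.21) = 0.8544 / 2.5333 = 0.3373
c = 40 / 9.21^0.3373 = 40 / 2.115 = 18.92
S₃ = 18.92 × 608^0.3373 = 18.92 × 8.688 ≈ 164.4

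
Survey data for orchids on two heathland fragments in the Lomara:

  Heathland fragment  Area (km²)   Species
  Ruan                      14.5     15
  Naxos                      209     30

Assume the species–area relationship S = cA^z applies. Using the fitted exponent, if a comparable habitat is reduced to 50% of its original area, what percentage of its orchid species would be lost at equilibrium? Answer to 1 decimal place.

z = ln(30/15) / ln(209/14.5) = 0.6931 / 2.6682 = 0.2598
S_new/S_old = (A_new/A_old)^z = 0.5^0.2598 = exp(0.2598 × -0.6931) = 0.8352
Fraction lost = 1 − 0.8352 = 0.1648

16.5%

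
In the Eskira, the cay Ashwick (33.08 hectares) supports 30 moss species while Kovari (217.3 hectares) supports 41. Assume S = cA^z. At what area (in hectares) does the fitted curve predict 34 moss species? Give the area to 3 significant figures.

70.3 hectares

z = ln(41/30) / ln(217.3/33.08) = 0.3124 / 1.8824 = 0.1659
c = 30 / 33.08^0.1659 = 30 / 1.787 = 16.79
A = (34/16.79)^(1/0.1659) ⇒ ln A = ln(2.025)/0.1659 = 4.2532
A = e^4.2532 ≈ 70.33 hectares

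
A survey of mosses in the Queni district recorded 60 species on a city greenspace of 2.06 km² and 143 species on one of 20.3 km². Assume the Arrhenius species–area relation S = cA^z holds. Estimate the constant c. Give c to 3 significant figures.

z = ln(S₂/S₁) / ln(A₂/A₁) = ln(143/60) / ln(20.3/2.06) = 0.8685 / 2.2879 = 0.3796
c = S₁ / A₁^z = 60 / 2.06^0.3796 = 60 / 1.316 = 45.6

45.6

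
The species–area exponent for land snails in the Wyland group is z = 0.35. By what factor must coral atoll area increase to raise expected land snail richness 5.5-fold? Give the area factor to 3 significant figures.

130

(A₂/A₁)^0.35 = 5.5, so A₂/A₁ = 5.5^(1/0.35) = 5.5^2.857
ln(A₂/A₁) = ln 5.5 / 0.35 = 1.7047 / 0.35 = 4.8707
A₂/A₁ = e^4.8707 ≈ 130.4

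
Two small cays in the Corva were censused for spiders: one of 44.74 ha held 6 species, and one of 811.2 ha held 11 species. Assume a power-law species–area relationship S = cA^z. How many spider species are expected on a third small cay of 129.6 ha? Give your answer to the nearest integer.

z = ln(11/6) / ln(811.2/44.74) = 0.6061 / 2.8976 = 0.2092
c = 6 / 44.74^0.2092 = 6 / 2.215 = 2.709
S₃ = 2.709 × 129.6^0.2092 = 2.709 × 2.766 ≈ 7.495

7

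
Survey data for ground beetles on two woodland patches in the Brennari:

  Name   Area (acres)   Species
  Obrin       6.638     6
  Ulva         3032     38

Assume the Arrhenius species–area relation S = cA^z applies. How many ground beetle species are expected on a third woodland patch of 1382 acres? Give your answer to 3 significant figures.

z = ln(38/6) / ln(3032/6.638) = 1.8458 / 6.1242 = 0.3014
c = 6 / 6.638^0.3014 = 6 / 1.769 = 3.391
S₃ = 3.391 × 1382^0.3014 = 3.391 × 8.842 ≈ 29.99

30.0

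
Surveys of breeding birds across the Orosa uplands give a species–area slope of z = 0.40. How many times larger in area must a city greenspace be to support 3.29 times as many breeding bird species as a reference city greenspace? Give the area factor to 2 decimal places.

19.63

(A₂/A₁)^0.4 = 3.29, so A₂/A₁ = 3.29^(1/0.4) = 3.29^2.5
ln(A₂/A₁) = ln 3.29 / 0.4 = 1.1909 / 0.4 = 2.9772
A₂/A₁ = e^2.9772 ≈ 19.63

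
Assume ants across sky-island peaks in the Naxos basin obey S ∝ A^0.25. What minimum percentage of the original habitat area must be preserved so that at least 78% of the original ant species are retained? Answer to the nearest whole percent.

37%

Need (A_new/A_old)^0.25 = 0.78, so A_new/A_old = 0.78^(1/0.25) = 0.78^4
ln(A_new/A_old) = ln 0.78 / 0.25 = -0.2485 / 0.25 = -0.9938
A_new/A_old = e^-0.9938 ≈ 0.3702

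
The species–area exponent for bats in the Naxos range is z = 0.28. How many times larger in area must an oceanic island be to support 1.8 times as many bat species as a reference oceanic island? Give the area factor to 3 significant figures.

8.16

(A₂/A₁)^0.28 = 1.8, so A₂/A₁ = 1.8^(1/0.28) = 1.8^3.571
ln(A₂/A₁) = ln 1.8 / 0.28 = 0.5878 / 0.28 = 2.0992
A₂/A₁ = e^2.0992 ≈ 8.16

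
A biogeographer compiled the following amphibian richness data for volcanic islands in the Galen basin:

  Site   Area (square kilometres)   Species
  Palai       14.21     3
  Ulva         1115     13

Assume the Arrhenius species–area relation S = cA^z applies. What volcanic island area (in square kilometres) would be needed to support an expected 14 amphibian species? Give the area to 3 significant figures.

1390 square kilometres

z = ln(13/3) / ln(1115/14.21) = 1.4663 / 4.3627 = 0.3361
c = 3 / 14.21^0.3361 = 3 / 2.44 = 1.229
A = (14/1.229)^(1/0.3361) ⇒ ln A = ln(11.39)/0.3361 = 7.2371
A = e^7.2371 ≈ 1390 square kilometres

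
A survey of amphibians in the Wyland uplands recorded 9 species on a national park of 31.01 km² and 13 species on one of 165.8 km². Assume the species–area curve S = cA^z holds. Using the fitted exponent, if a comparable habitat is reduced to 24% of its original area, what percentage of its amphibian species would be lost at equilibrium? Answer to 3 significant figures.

z = ln(13/9) / ln(165.8/31.01) = 0.3677 / 1.6765 = 0.2193
S_new/S_old = (A_new/A_old)^z = 0.24^0.2193 = exp(0.2193 × -1.4271) = 0.7312
Fraction lost = 1 − 0.7312 = 0.2688

26.9%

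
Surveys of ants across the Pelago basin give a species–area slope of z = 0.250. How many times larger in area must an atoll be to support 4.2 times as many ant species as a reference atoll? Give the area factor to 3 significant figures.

(A₂/A₁)^0.25 = 4.2, so A₂/A₁ = 4.2^(1/0.25) = 4.2^4
ln(A₂/A₁) = ln 4.2 / 0.25 = 1.4351 / 0.25 = 5.7403
A₂/A₁ = e^5.7403 ≈ 311.2

311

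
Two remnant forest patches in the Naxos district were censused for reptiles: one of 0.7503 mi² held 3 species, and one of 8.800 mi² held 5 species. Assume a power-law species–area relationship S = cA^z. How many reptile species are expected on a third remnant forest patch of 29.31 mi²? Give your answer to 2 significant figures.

6.4

z = ln(5/3) / ln(8.8/0.7503) = 0.5108 / 2.4620 = 0.2075
c = 3 / 0.7503^0.2075 = 3 / 0.9421 = 3.184
S₃ = 3.184 × 29.31^0.2075 = 3.184 × 2.015 ≈ 6.418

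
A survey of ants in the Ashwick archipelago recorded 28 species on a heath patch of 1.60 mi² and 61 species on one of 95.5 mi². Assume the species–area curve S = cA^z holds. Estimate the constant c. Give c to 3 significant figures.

z = ln(S₂/S₁) / ln(A₂/A₁) = ln(61/28) / ln(95.5/1.6) = 0.7787 / 4.0891 = 0.1904
c = S₁ / A₁^z = 28 / 1.6^0.1904 = 28 / 1.094 = 25.6

25.6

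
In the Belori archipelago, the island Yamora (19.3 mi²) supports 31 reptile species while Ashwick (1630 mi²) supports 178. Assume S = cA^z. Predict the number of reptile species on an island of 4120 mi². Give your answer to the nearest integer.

z = ln(178/31) / ln(1630/19.3) = 1.7478 / 4.4362 = 0.3940
c = 31 / 19.3^0.3940 = 31 / 3.21 = 9.658
S₃ = 9.658 × 4120^0.3940 = 9.658 × 26.56 ≈ 256.5

256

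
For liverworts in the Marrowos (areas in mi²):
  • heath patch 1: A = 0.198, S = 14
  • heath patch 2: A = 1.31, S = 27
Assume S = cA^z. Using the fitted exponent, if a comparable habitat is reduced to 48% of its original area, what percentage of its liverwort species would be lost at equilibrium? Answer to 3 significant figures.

22.5%

z = ln(27/14) / ln(1.31/0.198) = 0.6568 / 1.8895 = 0.3476
S_new/S_old = (A_new/A_old)^z = 0.48^0.3476 = exp(0.3476 × -0.7340) = 0.7748
Fraction lost = 1 − 0.7748 = 0.2252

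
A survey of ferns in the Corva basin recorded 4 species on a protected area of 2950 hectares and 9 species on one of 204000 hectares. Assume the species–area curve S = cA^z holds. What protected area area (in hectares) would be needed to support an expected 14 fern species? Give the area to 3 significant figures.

z = ln(9/4) / ln(204000/2950) = 0.8109 / 4.2363 = 0.1914
c = 4 / 2950^0.1914 = 4 / 4.615 = 0.8667
A = (14/0.8667)^(1/0.1914) ⇒ ln A = ln(16.15)/0.1914 = 14.5340
A = e^14.5340 ≈ 2051369 hectares

2050000 hectares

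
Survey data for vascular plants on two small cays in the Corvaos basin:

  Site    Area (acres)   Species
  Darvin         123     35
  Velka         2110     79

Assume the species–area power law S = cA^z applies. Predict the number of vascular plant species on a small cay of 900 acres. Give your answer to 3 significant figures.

z = ln(79/35) / ln(2110/123) = 0.8141 / 2.8423 = 0.2864
c = 35 / 123^0.2864 = 35 / 3.968 = 8.82
S₃ = 8.82 × 900^0.2864 = 8.82 × 7.017 ≈ 61.89

61.9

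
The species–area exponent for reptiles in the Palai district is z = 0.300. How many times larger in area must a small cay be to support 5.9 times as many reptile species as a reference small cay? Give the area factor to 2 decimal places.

371.11

(A₂/A₁)^0.3 = 5.9, so A₂/A₁ = 5.9^(1/0.3) = 5.9^3.333
ln(A₂/A₁) = ln 5.9 / 0.3 = 1.7750 / 0.3 = 5.9165
A₂/A₁ = e^5.9165 ≈ 371.1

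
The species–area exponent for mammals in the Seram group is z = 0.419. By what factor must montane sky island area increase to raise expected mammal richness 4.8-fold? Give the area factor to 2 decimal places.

(A₂/A₁)^0.419 = 4.8, so A₂/A₁ = 4.8^(1/0.419) = 4.8^2.387
ln(A₂/A₁) = ln 4.8 / 0.419 = 1.5686 / 0.419 = 3.7437
A₂/A₁ = e^3.7437 ≈ 42.25

42.25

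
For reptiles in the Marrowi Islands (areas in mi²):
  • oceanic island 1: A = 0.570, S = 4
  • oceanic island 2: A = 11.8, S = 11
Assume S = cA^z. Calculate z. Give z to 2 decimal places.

0.33

Taking logs: ln S = ln c + z ln A, so z = (ln S₂ − ln S₁)/(ln A₂ − ln A₁).
z = ln(11/4) / ln(11.8/0.57) = ln(2.75) / ln(20.7) = 1.0116 / 3.0302 = 0.3338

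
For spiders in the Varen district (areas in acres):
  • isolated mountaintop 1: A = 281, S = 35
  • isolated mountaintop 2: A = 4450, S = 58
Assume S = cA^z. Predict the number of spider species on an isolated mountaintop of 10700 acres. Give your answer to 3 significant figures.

68.1

z = ln(58/35) / ln(4450/281) = 0.5051 / 2.7623 = 0.1829
c = 35 / 281^0.1829 = 35 / 2.804 = 12.48
S₃ = 12.48 × 10700^0.1829 = 12.48 × 5.455 ≈ 68.09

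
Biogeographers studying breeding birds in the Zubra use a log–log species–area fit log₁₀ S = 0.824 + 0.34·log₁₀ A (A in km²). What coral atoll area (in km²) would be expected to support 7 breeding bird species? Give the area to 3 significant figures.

7 = 6.668 × A^0.34  ⇒  A^0.34 = 7/6.668 = 1.05
ln A = ln(1.05) / 0.34 = 0.0486 / 0.34 = 0.1429
A = e^0.1429 ≈ 1.154 km²

1.15 km²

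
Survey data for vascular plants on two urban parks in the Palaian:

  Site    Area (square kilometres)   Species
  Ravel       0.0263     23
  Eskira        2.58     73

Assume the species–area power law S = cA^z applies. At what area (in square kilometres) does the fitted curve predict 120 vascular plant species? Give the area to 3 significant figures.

18.6 square kilometres

z = ln(73/23) / ln(2.58/0.0263) = 1.1550 / 4.5860 = 0.2518
c = 23 / 0.0263^0.2518 = 23 / 0.4 = 57.5
A = (120/57.5)^(1/0.2518) ⇒ ln A = ln(2.087)/0.2518 = 2.9213
A = e^2.9213 ≈ 18.57 square kilometres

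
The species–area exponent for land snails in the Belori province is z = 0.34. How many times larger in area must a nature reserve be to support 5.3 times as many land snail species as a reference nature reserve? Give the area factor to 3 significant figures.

(A₂/A₁)^0.34 = 5.3, so A₂/A₁ = 5.3^(1/0.34) = 5.3^2.941
ln(A₂/A₁) = ln 5.3 / 0.34 = 1.6677 / 0.34 = 4.9050
A₂/A₁ = e^4.9050 ≈ 135

135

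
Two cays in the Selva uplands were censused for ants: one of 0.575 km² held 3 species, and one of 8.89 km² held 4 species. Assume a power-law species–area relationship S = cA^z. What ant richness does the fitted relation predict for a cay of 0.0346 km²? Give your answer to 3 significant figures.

z = ln(4/3) / ln(8.89/0.575) = 0.2877 / 2.7383 = 0.1051
c = 3 / 0.575^0.1051 = 3 / 0.9435 = 3.18
S₃ = 3.18 × 0.0346^0.1051 = 3.18 × 0.7023 ≈ 2.233

2.23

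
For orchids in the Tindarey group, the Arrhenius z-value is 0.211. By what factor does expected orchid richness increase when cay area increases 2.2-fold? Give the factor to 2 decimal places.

1.18

S₂/S₁ = (A₂/A₁)^z = 2.2^0.211
ln(S₂/S₁) = 0.211 × ln 2.2 = 0.211 × 0.7885 = 0.1664
S₂/S₁ = e^0.1664 ≈ 1.181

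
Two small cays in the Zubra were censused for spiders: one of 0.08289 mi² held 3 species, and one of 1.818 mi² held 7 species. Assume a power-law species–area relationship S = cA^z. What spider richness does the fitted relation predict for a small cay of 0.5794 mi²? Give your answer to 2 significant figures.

z = ln(7/3) / ln(1.818/0.08289) = 0.8473 / 3.0880 = 0.2744
c = 3 / 0.08289^0.2744 = 3 / 0.505 = 5.941
S₃ = 5.941 × 0.5794^0.2744 = 5.941 × 0.8609 ≈ 5.115

5.1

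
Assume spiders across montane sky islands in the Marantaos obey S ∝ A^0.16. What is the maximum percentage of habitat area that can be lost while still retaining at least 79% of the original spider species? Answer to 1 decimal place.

Need (A_new/A_old)^0.16 = 0.79, so A_new/A_old = 0.79^(1/0.16) = 0.79^6.25
ln(A_new/A_old) = ln 0.79 / 0.16 = -0.2357 / 0.16 = -1.4733
A_new/A_old = e^-1.4733 ≈ 0.2292
Fraction that can be lost = 1 − 0.2292 = 0.7708

77.1%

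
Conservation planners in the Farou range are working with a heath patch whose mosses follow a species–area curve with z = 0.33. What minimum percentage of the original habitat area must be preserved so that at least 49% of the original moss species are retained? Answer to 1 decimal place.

Need (A_new/A_old)^0.33 = 0.49, so A_new/A_old = 0.49^(1/0.33) = 0.49^3.03
ln(A_new/A_old) = ln 0.49 / 0.33 = -0.7133 / 0.33 = -2.1617
A_new/A_old = e^-2.1617 ≈ 0.1151

11.5%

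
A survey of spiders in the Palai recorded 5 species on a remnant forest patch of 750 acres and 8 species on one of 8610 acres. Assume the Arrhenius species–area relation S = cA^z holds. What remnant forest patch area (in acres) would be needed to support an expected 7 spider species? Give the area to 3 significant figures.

z = ln(8/5) / ln(8610/750) = 0.4700 / 2.4406 = 0.1926
c = 5 / 750^0.1926 = 5 / 3.578 = 1.397
A = (7/1.397)^(1/0.1926) ⇒ ln A = ln(5.01)/0.1926 = 8.3673
A = e^8.3673 ≈ 4304 acres

4300 acres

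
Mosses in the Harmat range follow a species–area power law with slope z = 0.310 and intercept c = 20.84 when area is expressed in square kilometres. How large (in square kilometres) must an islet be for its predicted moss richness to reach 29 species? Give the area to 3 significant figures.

29 = 20.84 × A^0.31  ⇒  A^0.31 = 29/20.84 = 1.392
ln A = ln(1.392) / 0.31 = 0.3304 / 0.31 = 1.0659
A = e^1.0659 ≈ 2.903 square kilometres

2.90 square kilometres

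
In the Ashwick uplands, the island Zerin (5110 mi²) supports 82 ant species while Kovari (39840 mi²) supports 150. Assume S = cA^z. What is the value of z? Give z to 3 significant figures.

Taking logs: ln S = ln c + z ln A, so z = (ln S₂ − ln S₁)/(ln A₂ − ln A₁).
z = ln(150/82) / ln(39840/5110) = ln(1.829) / ln(7.796) = 0.6039 / 2.0537 = 0.2941

0.294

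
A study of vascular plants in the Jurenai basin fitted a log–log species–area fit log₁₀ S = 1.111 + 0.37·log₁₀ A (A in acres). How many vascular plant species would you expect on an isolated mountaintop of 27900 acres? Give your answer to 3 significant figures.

S = 12.91 × 27900^0.37 = 12.91 × 44.14 ≈ 570

570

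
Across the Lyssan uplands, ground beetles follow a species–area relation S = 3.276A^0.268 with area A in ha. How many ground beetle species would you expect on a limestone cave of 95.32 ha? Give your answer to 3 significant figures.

11.1

S = 3.276 × 95.32^0.268
ln S = ln 3.276 + 0.268 × ln 95.32 = 1.1866 + 0.268 × 4.5572 = 2.4080
S = e^2.4080 ≈ 11.11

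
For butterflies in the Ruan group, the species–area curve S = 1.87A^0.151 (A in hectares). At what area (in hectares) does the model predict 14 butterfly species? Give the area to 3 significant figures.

14 = 1.87 × A^0.151  ⇒  A^0.151 = 14/1.87 = 7.487
ln A = ln(7.487) / 0.151 = 2.0131 / 0.151 = 13.3319
A = e^13.3319 ≈ 616561 hectares

617000 hectares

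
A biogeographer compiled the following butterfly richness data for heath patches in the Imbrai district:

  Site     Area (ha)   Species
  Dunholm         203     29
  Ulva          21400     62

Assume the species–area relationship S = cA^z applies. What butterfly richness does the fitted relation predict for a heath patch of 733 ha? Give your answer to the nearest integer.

36

z = ln(62/29) / ln(21400/203) = 0.7598 / 4.6579 = 0.1631
c = 29 / 203^0.1631 = 29 / 2.379 = 12.19
S₃ = 12.19 × 733^0.1631 = 12.19 × 2.933 ≈ 35.76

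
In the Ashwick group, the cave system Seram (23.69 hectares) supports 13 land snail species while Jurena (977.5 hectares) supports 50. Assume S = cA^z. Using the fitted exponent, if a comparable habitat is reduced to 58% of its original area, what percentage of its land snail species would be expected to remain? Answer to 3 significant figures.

z = ln(50/13) / ln(977.5/23.69) = 1.3471 / 3.7199 = 0.3621
S_new/S_old = (A_new/A_old)^z = 0.58^0.3621 = exp(0.3621 × -0.5447) = 0.821

82.1%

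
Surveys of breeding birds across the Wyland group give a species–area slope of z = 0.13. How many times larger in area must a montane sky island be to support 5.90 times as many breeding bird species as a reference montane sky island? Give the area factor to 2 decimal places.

(A₂/A₁)^0.13 = 5.9, so A₂/A₁ = 5.9^(1/0.13) = 5.9^7.692
ln(A₂/A₁) = ln 5.9 / 0.13 = 1.7750 / 0.13 = 13.6535
A₂/A₁ = e^13.6535 ≈ 850415

850414.90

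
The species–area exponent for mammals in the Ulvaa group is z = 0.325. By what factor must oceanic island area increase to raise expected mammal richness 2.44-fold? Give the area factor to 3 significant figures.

(A₂/A₁)^0.325 = 2.44, so A₂/A₁ = 2.44^(1/0.325) = 2.44^3.077
ln(A₂/A₁) = ln 2.44 / 0.325 = 0.8920 / 0.325 = 2.7446
A₂/A₁ = e^2.7446 ≈ 15.56

15.6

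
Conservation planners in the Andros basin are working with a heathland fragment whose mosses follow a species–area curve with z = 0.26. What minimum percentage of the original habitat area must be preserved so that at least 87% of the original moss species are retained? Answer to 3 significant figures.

58.5%

Need (A_new/A_old)^0.26 = 0.87, so A_new/A_old = 0.87^(1/0.26) = 0.87^3.846
ln(A_new/A_old) = ln 0.87 / 0.26 = -0.1393 / 0.26 = -0.5356
A_new/A_old = e^-0.5356 ≈ 0.5853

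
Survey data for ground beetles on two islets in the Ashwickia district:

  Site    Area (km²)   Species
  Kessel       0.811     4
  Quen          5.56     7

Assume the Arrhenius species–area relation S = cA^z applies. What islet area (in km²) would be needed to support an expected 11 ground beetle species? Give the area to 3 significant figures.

26.3 km²

z = ln(7/4) / ln(5.56/0.811) = 0.5596 / 1.9251 = 0.2907
c = 4 / 0.811^0.2907 = 4 / 0.9409 = 4.251
A = (11/4.251)^(1/0.2907) ⇒ ln A = ln(2.588)/0.2907 = 3.2704
A = e^3.2704 ≈ 26.32 km²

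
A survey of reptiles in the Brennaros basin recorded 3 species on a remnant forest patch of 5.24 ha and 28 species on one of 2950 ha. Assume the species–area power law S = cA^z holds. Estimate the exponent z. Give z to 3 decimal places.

0.353

Taking logs: ln S = ln c + z ln A, so z = (ln S₂ − ln S₁)/(ln A₂ − ln A₁).
z = ln(28/3) / ln(2950/5.24) = ln(9.333) / ln(563) = 2.2336 / 6.3332 = 0.3527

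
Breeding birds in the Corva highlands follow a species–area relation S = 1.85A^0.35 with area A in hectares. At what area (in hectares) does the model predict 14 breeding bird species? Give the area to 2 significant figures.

320 hectares

14 = 1.85 × A^0.35  ⇒  A^0.35 = 14/1.85 = 7.568
ln A = ln(7.568) / 0.35 = 2.0239 / 0.35 = 5.7825
A = e^5.7825 ≈ 324.6 hectares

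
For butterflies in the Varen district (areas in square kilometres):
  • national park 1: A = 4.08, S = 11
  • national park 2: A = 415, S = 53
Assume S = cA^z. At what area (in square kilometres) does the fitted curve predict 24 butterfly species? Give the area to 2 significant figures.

z = ln(53/11) / ln(415/4.08) = 1.5724 / 4.6222 = 0.3402
c = 11 / 4.08^0.3402 = 11 / 1.613 = 6.818
A = (24/6.818)^(1/0.3402) ⇒ ln A = ln(3.52)/0.3402 = 3.6994
A = e^3.6994 ≈ 40.42 square kilometres

40 square kilometres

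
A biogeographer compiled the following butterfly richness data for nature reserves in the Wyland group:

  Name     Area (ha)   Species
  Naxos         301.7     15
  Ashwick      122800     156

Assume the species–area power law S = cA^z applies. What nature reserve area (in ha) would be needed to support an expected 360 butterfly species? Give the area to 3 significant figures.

z = ln(156/15) / ln(122800/301.7) = 2.3418 / 6.0089 = 0.3897
c = 15 / 301.7^0.3897 = 15 / 9.254 = 1.621
A = (360/1.621)^(1/0.3897) ⇒ ln A = ln(222.1)/0.3897 = 13.8641
A = e^13.8641 ≈ 1049742 ha

1050000 ha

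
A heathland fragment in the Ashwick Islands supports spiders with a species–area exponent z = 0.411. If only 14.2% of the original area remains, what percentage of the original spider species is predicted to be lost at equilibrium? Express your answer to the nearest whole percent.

55%

S_new/S_old = (A_new/A_old)^z = 0.142^0.411
= exp(0.411 × ln 0.142) = exp(0.411 × -1.9519) = exp(-0.8022) ≈ 0.4483
Fraction lost = 1 − 0.4483 = 0.5517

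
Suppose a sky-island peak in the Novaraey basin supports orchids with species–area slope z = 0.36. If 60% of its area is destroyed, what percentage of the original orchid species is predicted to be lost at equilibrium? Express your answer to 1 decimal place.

S_new/S_old = (A_new/A_old)^z = 0.4^0.36
= exp(0.36 × ln 0.4) = exp(0.36 × -0.9163) = exp(-0.3299) ≈ 0.719
Fraction lost = 1 − 0.719 = 0.281

28.1%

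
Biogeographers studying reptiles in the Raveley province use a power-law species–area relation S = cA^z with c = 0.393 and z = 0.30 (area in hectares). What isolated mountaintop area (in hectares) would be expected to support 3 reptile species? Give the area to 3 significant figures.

3 = 0.393 × A^0.3  ⇒  A^0.3 = 3/0.393 = 7.634
ln A = ln(7.634) / 0.3 = 2.0326 / 0.3 = 6.7752
A = e^6.7752 ≈ 875.8 hectares

876 hectares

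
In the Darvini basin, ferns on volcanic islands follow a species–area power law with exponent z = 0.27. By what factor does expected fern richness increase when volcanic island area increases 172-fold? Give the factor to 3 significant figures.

4.01

S₂/S₁ = (A₂/A₁)^z = 172^0.27
ln(S₂/S₁) = 0.27 × ln 172 = 0.27 × 5.1475 = 1.3898
S₂/S₁ = e^1.3898 ≈ 4.014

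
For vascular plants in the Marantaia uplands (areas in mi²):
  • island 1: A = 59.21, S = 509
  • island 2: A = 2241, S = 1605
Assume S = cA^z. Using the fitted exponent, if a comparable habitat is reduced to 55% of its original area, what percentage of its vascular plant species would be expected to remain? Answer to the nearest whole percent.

83%

z = ln(1605/509) / ln(2241/59.21) = 1.1484 / 3.6336 = 0.3161
S_new/S_old = (A_new/A_old)^z = 0.55^0.3161 = exp(0.3161 × -0.5978) = 0.8278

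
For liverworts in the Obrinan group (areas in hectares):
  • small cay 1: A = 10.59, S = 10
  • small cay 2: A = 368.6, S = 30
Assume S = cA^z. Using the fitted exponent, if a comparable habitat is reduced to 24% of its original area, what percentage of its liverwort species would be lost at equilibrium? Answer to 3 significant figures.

35.7%

z = ln(30/10) / ln(368.6/10.59) = 1.0986 / 3.5498 = 0.3095
S_new/S_old = (A_new/A_old)^z = 0.24^0.3095 = exp(0.3095 × -1.4271) = 0.643
Fraction lost = 1 − 0.643 = 0.357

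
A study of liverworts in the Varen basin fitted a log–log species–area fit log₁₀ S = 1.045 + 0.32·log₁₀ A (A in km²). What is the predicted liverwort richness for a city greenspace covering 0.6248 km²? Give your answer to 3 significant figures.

9.54

S = 11.09 × 0.6248^0.32 = 11.09 × 0.8603 ≈ 9.542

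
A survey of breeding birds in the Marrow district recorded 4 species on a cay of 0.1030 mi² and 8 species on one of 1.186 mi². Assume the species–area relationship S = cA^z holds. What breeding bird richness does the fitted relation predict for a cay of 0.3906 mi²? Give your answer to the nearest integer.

z = ln(8/4) / ln(1.186/0.103) = 0.6931 / 2.4436 = 0.2837
c = 4 / 0.103^0.2837 = 4 / 0.5248 = 7.622
S₃ = 7.622 × 0.3906^0.2837 = 7.622 × 0.7659 ≈ 5.838

6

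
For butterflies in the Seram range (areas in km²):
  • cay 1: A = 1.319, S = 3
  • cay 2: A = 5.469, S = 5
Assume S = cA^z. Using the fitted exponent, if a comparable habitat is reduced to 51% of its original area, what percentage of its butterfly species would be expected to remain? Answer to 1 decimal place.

z = ln(5/3) / ln(5.469/1.319) = 0.5108 / 1.4222 = 0.3592
S_new/S_old = (A_new/A_old)^z = 0.51^0.3592 = exp(0.3592 × -0.6733) = 0.7852

78.5%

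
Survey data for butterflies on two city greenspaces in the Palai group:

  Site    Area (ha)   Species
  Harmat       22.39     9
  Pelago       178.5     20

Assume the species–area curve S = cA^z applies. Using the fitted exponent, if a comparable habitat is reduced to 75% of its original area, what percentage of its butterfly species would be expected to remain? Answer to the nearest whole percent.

z = ln(20/9) / ln(178.5/22.39) = 0.7985 / 2.0760 = 0.3846
S_new/S_old = (A_new/A_old)^z = 0.75^0.3846 = exp(0.3846 × -0.2877) = 0.8952

90%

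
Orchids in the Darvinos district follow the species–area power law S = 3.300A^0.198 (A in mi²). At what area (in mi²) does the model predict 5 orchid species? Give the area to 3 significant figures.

5 = 3.3 × A^0.198  ⇒  A^0.198 = 5/3.3 = 1.515
ln A = ln(1.515) / 0.198 = 0.4155 / 0.198 = 2.0986
A = e^2.0986 ≈ 8.154 mi²

8.15 mi²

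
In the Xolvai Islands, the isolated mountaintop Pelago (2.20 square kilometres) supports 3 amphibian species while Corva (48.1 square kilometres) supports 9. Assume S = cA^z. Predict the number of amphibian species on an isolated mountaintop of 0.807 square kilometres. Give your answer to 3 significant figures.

z = ln(9/3) / ln(48.1/2.2) = 1.0986 / 3.0848 = 0.3561
c = 3 / 2.2^0.3561 = 3 / 1.324 = 2.266
S₃ = 2.266 × 0.807^0.3561 = 2.266 × 0.9265 ≈ 2.099

2.10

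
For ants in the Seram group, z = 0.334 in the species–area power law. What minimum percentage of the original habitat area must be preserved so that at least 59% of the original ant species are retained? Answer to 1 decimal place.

20.6%

Need (A_new/A_old)^0.334 = 0.59, so A_new/A_old = 0.59^(1/0.334) = 0.59^2.994
ln(A_new/A_old) = ln 0.59 / 0.334 = -0.5276 / 0.334 = -1.5797
A_new/A_old = e^-1.5797 ≈ 0.206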